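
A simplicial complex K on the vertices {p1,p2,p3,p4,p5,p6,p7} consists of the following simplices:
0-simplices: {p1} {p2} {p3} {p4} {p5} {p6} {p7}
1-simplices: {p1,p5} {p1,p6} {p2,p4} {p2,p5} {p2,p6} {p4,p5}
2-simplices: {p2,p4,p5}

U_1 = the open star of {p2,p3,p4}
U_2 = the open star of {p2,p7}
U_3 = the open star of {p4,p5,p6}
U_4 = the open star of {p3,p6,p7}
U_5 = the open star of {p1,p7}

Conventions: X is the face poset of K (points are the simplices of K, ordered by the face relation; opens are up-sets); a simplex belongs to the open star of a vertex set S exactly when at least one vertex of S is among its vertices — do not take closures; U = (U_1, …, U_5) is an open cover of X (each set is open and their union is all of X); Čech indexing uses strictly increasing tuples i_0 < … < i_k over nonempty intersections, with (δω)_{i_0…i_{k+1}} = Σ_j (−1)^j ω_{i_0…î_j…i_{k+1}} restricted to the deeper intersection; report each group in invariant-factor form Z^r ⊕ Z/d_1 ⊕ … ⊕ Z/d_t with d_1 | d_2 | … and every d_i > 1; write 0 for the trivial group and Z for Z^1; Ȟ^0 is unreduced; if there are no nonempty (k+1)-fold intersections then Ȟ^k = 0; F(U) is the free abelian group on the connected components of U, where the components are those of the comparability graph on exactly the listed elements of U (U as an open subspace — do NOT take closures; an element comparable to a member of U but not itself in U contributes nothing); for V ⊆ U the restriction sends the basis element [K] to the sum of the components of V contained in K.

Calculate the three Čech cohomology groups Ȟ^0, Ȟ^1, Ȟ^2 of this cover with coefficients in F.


cover nerve:
  U1={{p2},{p3},{p4},{p2,p4},{p2,p5},{p2,p6},{p4,p5},{p2,p4,p5}} U2={{p2},{p7},{p2,p4},{p2,p5},{p2,p6},{p2,p4,p5}} U3={{p4},{p5},{p6},{p1,p5},{p1,p6},{p2,p4},{p2,p5},{p2,p6},{p4,p5},{p2,p4,p5}} U4={{p3},{p6},{p7},{p1,p6},{p2,p6}} U5={{p1},{p7},{p1,p5},{p1,p6}}
  U12={{p2},{p2,p4},{p2,p5},{p2,p6},{p2,p4,p5}} U13={{p4},{p2,p4},{p2,p5},{p2,p6},{p4,p5},{p2,p4,p5}} U14={{p3},{p2,p6}} U23={{p2,p4},{p2,p5},{p2,p6},{p2,p4,p5}} U24={{p7},{p2,p6}} U25={{p7}} U34={{p6},{p1,p6},{p2,p6}} U35={{p1,p5},{p1,p6}} U45={{p7},{p1,p6}}
  U123={{p2,p4},{p2,p5},{p2,p6},{p2,p4,p5}} U124={{p2,p6}} U134={{p2,p6}} U234={{p2,p6}} U245={{p7}} U345={{p1,p6}}
  U1234={{p2,p6}}
components per intersection:
  U1: {{p2},{p4},{p2,p4},{p2,p5},{p2,p6},{p4,p5},{p2,p4,p5}} {{p3}}
  U2: {{p2},{p2,p4},{p2,p5},{p2,p6},{p2,p4,p5}} {{p7}}
  U3: {{p4},{p5},{p1,p5},{p2,p4},{p2,p5},{p4,p5},{p2,p4,p5}} {{p6},{p1,p6},{p2,p6}}
  U4: {{p3}} {{p6},{p1,p6},{p2,p6}} {{p7}}
  U5: {{p1},{p1,p5},{p1,p6}} {{p7}}
  U12: {{p2},{p2,p4},{p2,p5},{p2,p6},{p2,p4,p5}}
  U13: {{p4},{p2,p4},{p2,p5},{p4,p5},{p2,p4,p5}} {{p2,p6}}
  U14: {{p3}} {{p2,p6}}
  U23: {{p2,p4},{p2,p5},{p2,p4,p5}} {{p2,p6}}
  U24: {{p7}} {{p2,p6}}
  U25: {{p7}}
  U34: {{p6},{p1,p6},{p2,p6}}
  U35: {{p1,p5}} {{p1,p6}}
  U45: {{p7}} {{p1,p6}}
  U123: {{p2,p4},{p2,p5},{p2,p4,p5}} {{p2,p6}}
  U124: {{p2,p6}}
  U134: {{p2,p6}}
  U234: {{p2,p6}}
  U245: {{p7}}
  U345: {{p1,p6}}
  U1234: {{p2,p6}}
C dims 11,15,7,1; δ0: rk 8, SNF 1^8; δ1: rk 6, SNF 1^6; δ2: rk 1, SNF 1^1
Ȟ^0: (11−8)−0=3 ⇒ Z^3
Ȟ^1: (15−6)−8=1 ⇒ Z
Ȟ^2: (7−1)−6=0 ⇒ 0

Ȟ^0 ≅ Z^3, Ȟ^1 ≅ Z, Ȟ^2 ≅ 0


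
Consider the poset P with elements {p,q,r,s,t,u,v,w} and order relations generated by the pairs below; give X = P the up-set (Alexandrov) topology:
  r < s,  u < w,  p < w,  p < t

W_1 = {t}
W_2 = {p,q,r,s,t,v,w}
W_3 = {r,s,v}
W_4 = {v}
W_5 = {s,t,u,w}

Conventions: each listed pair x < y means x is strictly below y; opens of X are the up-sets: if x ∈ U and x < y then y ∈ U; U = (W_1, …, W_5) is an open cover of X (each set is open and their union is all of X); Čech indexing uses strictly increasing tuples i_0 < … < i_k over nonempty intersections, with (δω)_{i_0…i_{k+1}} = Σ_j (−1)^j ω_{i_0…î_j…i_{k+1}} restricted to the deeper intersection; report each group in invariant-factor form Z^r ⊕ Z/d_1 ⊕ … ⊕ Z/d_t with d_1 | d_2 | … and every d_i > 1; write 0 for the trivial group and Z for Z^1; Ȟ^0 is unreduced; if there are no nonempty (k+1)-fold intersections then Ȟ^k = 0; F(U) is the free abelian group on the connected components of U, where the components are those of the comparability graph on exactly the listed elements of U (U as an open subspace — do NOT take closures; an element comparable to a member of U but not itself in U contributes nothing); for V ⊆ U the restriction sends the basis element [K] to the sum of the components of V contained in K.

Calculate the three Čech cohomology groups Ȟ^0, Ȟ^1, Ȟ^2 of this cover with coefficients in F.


nerve of the cover:
  W12={t} W15={t} W23={r,s,v} W24={v} W25={s,t,w} W34={v} W35={s}
  W125={t} W234={v} W235={s}
components per intersection:
  W1: {t}
  W2: {p,t,w} {q} {r,s} {v}
  W3: {r,s} {v}
  W4: {v}
  W5: {s} {t} {u,w}
  W12: {t}
  W15: {t}
  W23: {r,s} {v}
  W24: {v}
  W25: {s} {t} {w}
  W34: {v}
  W35: {s}
  W125: {t}
  W234: {v}
  W235: {s}
C dims 11,10,3; δ0: rk 7, SNF 1^7; δ1: rk 3, SNF 1^3
Ȟ^0 = (11 − 7) − 0 = 4, so Ȟ^0 ≅ Z^4
Ȟ^1 = (10 − 3) − 7 = 0, so Ȟ^1 ≅ 0
Ȟ^2 = (3 − 0) − 3 = 0, so Ȟ^2 ≅ 0

Ȟ^0(U;F) ≅ Z^4, Ȟ^1(U;F) ≅ 0 and Ȟ^2(U;F) ≅ 0


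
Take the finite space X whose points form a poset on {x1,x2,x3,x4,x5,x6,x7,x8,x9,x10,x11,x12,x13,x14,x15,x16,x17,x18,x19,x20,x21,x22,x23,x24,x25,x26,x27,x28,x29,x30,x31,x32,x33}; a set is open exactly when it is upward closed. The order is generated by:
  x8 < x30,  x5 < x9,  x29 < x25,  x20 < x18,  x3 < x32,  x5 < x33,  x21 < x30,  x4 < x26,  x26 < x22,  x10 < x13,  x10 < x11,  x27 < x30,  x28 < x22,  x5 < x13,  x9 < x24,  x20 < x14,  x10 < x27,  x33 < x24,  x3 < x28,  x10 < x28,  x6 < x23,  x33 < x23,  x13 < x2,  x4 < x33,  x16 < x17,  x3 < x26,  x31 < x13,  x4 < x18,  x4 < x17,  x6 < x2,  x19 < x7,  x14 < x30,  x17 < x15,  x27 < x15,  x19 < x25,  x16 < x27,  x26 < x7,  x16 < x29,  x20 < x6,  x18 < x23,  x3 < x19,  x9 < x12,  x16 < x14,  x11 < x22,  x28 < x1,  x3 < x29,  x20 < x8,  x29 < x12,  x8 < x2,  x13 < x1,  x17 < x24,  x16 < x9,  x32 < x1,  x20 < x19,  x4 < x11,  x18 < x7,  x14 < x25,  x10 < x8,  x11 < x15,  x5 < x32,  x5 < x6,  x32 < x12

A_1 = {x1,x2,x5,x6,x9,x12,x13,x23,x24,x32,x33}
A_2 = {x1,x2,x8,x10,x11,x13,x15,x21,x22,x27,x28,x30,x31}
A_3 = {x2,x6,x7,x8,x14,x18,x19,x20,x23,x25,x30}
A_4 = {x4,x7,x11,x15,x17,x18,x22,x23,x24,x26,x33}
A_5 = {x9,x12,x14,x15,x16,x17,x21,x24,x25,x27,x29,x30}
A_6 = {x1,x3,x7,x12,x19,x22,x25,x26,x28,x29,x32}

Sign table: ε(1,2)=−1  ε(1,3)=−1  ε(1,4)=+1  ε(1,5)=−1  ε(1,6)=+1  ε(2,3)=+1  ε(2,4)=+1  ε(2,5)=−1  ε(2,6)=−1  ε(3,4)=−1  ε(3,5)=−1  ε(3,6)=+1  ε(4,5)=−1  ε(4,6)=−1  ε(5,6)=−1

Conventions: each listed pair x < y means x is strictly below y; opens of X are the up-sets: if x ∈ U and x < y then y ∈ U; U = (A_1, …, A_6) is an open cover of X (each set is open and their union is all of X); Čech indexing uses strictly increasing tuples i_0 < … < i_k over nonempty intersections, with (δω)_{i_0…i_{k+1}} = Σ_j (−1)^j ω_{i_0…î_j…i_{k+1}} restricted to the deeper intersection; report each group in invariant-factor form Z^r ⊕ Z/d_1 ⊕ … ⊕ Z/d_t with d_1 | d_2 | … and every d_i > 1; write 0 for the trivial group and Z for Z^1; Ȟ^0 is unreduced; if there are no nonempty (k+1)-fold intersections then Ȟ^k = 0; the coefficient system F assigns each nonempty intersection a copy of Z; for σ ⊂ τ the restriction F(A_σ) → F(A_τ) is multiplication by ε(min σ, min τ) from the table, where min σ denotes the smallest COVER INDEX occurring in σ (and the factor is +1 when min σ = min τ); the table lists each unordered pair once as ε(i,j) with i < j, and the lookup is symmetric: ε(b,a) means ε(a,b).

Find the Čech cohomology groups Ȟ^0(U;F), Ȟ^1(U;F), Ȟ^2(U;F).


nonempty intersections:
  A12={x1,x2,x13} A13={x2,x6,x23} A14={x23,x24,x33} A15={x9,x12,x24} A16={x1,x12,x32} A23={x2,x8,x30} A24={x11,x15,x22} A25={x15,x21,x27,x30} A26={x1,x22,x28} A34={x7,x18,x23} A35={x14,x25,x30} A36={x7,x19,x25} A45={x15,x17,x24} A46={x7,x22,x26} A56={x12,x25,x29}
  A123={x2} A126={x1} A134={x23} A145={x24} A156={x12} A235={x30} A245={x15} A246={x22} A346={x7} A356={x25}
C dims 6,15,10; δ0: rk 6, SNF 1^5·2; δ1: rk 9, SNF 1^9
Ȟ^0: (6−6)−0=0 ⇒ 0
Ȟ^1: (15−9)−6=0 plus torsion [2] ⇒ Z/2
Ȟ^2: (10−0)−9=1 ⇒ Z

Ȟ^0 = 0, Ȟ^1 = Z/2 and Ȟ^2 = Z


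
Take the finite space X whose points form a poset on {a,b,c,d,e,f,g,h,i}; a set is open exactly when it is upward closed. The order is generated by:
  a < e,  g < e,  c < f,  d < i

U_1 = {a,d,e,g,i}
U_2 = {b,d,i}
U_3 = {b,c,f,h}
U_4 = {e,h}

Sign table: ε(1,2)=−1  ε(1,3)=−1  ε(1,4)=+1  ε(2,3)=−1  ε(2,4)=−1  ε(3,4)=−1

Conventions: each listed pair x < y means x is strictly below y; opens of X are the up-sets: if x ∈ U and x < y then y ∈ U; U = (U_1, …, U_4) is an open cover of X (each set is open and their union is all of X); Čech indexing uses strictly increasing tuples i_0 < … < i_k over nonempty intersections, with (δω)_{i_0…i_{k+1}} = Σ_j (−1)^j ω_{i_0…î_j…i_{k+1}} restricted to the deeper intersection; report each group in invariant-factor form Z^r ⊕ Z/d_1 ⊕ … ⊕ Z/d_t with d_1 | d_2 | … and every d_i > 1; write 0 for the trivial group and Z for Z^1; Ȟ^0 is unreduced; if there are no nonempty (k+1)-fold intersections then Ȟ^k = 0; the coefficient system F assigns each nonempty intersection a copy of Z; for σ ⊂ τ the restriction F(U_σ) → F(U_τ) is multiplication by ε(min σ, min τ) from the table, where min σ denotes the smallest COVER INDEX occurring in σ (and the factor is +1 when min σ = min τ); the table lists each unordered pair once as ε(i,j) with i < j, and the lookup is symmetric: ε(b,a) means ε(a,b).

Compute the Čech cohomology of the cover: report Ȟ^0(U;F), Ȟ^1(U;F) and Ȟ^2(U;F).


Ȟ^0(U;F) ≅ 0,  Ȟ^1(U;F) ≅ Z/2,  Ȟ^2(U;F) ≅ 0

cover nerve:
  U12={d,i} U14={e} U23={b} U34={h}
C dims 4,4; δ0: rk 4, SNF 1^3·2
Ȟ^0: (4−4)−0=0 ⇒ 0
Ȟ^1: (4−0)−4=0 plus torsion [2] ⇒ Z/2
Ȟ^2: (0−0)−0=0 ⇒ 0


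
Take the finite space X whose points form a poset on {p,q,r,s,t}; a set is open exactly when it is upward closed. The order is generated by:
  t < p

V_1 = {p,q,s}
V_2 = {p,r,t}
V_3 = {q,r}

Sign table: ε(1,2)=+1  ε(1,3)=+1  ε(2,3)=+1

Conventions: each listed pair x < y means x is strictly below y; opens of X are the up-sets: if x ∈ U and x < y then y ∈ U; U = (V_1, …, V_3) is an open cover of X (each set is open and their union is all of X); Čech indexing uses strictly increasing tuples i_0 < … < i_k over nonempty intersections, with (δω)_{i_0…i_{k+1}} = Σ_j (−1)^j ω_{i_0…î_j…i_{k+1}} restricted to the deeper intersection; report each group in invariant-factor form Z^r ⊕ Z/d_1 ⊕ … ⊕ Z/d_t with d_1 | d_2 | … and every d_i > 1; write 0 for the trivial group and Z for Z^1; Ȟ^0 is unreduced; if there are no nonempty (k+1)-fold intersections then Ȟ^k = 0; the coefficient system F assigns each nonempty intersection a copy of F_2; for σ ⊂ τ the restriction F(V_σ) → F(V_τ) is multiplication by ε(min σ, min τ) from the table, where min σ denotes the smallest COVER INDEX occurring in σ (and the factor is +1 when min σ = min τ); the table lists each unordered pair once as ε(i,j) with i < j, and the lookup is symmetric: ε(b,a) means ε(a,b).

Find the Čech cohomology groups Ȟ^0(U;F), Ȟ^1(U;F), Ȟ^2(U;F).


Ȟ^0(U;F) ≅ Z/2, Ȟ^1(U;F) ≅ Z/2, Ȟ^2(U;F) ≅ 0

nerve simplices:
  V12={p} V13={q} V23={r}
C dims 3,3; δ0: rk_F2 2
degree 0: 3−2−0 = 1 → Ȟ^0 ≅ Z/2
degree 1: 3−0−2 = 1 → Ȟ^1 ≅ Z/2
degree 2: 0−0−0 = 0 → Ȟ^2 ≅ 0


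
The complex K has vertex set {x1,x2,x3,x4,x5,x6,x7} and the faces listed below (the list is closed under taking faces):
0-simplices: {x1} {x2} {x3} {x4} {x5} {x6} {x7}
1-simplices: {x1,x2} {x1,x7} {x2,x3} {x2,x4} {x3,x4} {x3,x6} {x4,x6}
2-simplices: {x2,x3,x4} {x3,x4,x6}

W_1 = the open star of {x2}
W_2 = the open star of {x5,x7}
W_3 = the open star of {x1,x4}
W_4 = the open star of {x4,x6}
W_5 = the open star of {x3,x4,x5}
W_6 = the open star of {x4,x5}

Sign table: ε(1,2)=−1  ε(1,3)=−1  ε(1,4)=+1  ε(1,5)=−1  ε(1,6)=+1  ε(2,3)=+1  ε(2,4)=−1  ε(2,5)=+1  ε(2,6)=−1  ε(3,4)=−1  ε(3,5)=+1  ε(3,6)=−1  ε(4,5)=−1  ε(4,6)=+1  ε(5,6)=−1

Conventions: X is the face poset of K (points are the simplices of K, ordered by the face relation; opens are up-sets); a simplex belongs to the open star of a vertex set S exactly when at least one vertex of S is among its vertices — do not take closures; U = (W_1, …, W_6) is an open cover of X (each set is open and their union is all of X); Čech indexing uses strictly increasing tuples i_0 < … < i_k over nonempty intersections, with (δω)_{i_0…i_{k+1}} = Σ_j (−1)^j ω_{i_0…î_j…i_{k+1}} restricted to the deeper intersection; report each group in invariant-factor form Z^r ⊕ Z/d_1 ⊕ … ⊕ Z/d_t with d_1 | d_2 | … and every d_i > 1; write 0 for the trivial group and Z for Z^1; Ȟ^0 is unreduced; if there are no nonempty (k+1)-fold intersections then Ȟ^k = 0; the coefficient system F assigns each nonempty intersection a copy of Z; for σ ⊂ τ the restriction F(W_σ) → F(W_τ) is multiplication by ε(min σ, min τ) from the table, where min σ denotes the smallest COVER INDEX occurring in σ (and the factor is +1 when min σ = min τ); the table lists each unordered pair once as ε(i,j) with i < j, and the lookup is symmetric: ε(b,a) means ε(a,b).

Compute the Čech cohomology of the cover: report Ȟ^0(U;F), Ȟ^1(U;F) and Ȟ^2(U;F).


Ȟ^0 = Z,  Ȟ^1 = Z,  Ȟ^2 = 0

nerve of the cover:
  W1={{x2},{x1,x2},{x2,x3},{x2,x4},{x2,x3,x4}} W2={{x5},{x7},{x1,x7}} W3={{x1},{x4},{x1,x2},{x1,x7},{x2,x4},{x3,x4},{x4,x6},{x2,x3,x4},{x3,x4,x6}} W4={{x4},{x6},{x2,x4},{x3,x4},{x3,x6},{x4,x6},{x2,x3,x4},{x3,x4,x6}} W5={{x3},{x4},{x5},{x2,x3},{x2,x4},{x3,x4},{x3,x6},{x4,x6},{x2,x3,x4},{x3,x4,x6}} W6={{x4},{x5},{x2,x4},{x3,x4},{x4,x6},{x2,x3,x4},{x3,x4,x6}}
  W13={{x1,x2},{x2,x4},{x2,x3,x4}} W14={{x2,x4},{x2,x3,x4}} W15={{x2,x3},{x2,x4},{x2,x3,x4}} W16={{x2,x4},{x2,x3,x4}} W23={{x1,x7}} W25={{x5}} W26={{x5}} W34={{x4},{x2,x4},{x3,x4},{x4,x6},{x2,x3,x4},{x3,x4,x6}} W35={{x4},{x2,x4},{x3,x4},{x4,x6},{x2,x3,x4},{x3,x4,x6}} W36={{x4},{x2,x4},{x3,x4},{x4,x6},{x2,x3,x4},{x3,x4,x6}} W45={{x4},{x2,x4},{x3,x4},{x3,x6},{x4,x6},{x2,x3,x4},{x3,x4,x6}} W46={{x4},{x2,x4},{x3,x4},{x4,x6},{x2,x3,x4},{x3,x4,x6}} W56={{x4},{x5},{x2,x4},{x3,x4},{x4,x6},{x2,x3,x4},{x3,x4,x6}}
  W134={{x2,x4},{x2,x3,x4}} W135={{x2,x4},{x2,x3,x4}} W136={{x2,x4},{x2,x3,x4}} W145={{x2,x4},{x2,x3,x4}} W146={{x2,x4},{x2,x3,x4}} W156={{x2,x4},{x2,x3,x4}} W256={{x5}} W345={{x4},{x2,x4},{x3,x4},{x4,x6},{x2,x3,x4},{x3,x4,x6}} W346={{x4},{x2,x4},{x3,x4},{x4,x6},{x2,x3,x4},{x3,x4,x6}} W356={{x4},{x2,x4},{x3,x4},{x4,x6},{x2,x3,x4},{x3,x4,x6}} W456={{x4},{x2,x4},{x3,x4},{x4,x6},{x2,x3,x4},{x3,x4,x6}}
  W1345={{x2,x4},{x2,x3,x4}} W1346={{x2,x4},{x2,x3,x4}} W1356={{x2,x4},{x2,x3,x4}} W1456={{x2,x4},{x2,x3,x4}} W3456={{x4},{x2,x4},{x3,x4},{x4,x6},{x2,x3,x4},{x3,x4,x6}}
  W13456={{x2,x4},{x2,x3,x4}}
C dims 6,13,11,5; δ0: rk 5, SNF 1^5; δ1: rk 7, SNF 1^7; δ2: rk 4, SNF 1^4
Ȟ^0 = (6 − 5) − 0 = 1, so Ȟ^0 ≅ Z
Ȟ^1 = (13 − 7) − 5 = 1, so Ȟ^1 ≅ Z
Ȟ^2 = (11 − 4) − 7 = 0, so Ȟ^2 ≅ 0


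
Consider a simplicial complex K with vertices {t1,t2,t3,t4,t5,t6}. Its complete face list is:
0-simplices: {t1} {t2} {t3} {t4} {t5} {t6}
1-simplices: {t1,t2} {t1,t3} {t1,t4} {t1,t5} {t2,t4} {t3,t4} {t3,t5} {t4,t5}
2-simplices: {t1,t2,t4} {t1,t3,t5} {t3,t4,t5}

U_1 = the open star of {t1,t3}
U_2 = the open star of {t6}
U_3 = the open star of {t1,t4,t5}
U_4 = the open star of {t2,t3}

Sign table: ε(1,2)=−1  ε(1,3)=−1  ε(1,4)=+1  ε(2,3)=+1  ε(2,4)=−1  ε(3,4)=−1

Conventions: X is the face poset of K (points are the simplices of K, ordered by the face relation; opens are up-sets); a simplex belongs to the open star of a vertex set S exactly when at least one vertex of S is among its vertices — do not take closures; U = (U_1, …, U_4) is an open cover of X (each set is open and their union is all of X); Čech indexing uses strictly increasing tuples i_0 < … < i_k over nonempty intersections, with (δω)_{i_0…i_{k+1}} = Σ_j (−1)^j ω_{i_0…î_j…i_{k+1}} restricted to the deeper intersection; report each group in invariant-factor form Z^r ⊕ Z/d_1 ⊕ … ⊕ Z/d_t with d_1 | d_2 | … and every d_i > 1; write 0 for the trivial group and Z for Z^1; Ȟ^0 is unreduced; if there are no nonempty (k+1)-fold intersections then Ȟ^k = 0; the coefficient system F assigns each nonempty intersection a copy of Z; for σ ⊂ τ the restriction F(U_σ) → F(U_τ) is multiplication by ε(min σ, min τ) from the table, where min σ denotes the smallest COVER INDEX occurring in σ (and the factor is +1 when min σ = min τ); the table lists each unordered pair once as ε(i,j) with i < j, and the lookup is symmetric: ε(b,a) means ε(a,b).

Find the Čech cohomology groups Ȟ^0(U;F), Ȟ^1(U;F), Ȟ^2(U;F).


nerve simplices:
  U1={{t1},{t3},{t1,t2},{t1,t3},{t1,t4},{t1,t5},{t3,t4},{t3,t5},{t1,t2,t4},{t1,t3,t5},{t3,t4,t5}} U2={{t6}} U3={{t1},{t4},{t5},{t1,t2},{t1,t3},{t1,t4},{t1,t5},{t2,t4},{t3,t4},{t3,t5},{t4,t5},{t1,t2,t4},{t1,t3,t5},{t3,t4,t5}} U4={{t2},{t3},{t1,t2},{t1,t3},{t2,t4},{t3,t4},{t3,t5},{t1,t2,t4},{t1,t3,t5},{t3,t4,t5}}
  U13={{t1},{t1,t2},{t1,t3},{t1,t4},{t1,t5},{t3,t4},{t3,t5},{t1,t2,t4},{t1,t3,t5},{t3,t4,t5}} U14={{t3},{t1,t2},{t1,t3},{t3,t4},{t3,t5},{t1,t2,t4},{t1,t3,t5},{t3,t4,t5}} U34={{t1,t2},{t1,t3},{t2,t4},{t3,t4},{t3,t5},{t1,t2,t4},{t1,t3,t5},{t3,t4,t5}}
  U134={{t1,t2},{t1,t3},{t3,t4},{t3,t5},{t1,t2,t4},{t1,t3,t5},{t3,t4,t5}}
C dims 4,3,1; δ0: rk 2, SNF 1^2; δ1: rk 1, SNF 1^1
degree 0: 4−2−0 = 2 → Ȟ^0 ≅ Z^2
degree 1: 3−1−2 = 0 → Ȟ^1 ≅ 0
degree 2: 1−0−1 = 0 → Ȟ^2 ≅ 0

Ȟ^0(U;F) ≅ Z^2, Ȟ^1(U;F) ≅ 0, Ȟ^2(U;F) ≅ 0


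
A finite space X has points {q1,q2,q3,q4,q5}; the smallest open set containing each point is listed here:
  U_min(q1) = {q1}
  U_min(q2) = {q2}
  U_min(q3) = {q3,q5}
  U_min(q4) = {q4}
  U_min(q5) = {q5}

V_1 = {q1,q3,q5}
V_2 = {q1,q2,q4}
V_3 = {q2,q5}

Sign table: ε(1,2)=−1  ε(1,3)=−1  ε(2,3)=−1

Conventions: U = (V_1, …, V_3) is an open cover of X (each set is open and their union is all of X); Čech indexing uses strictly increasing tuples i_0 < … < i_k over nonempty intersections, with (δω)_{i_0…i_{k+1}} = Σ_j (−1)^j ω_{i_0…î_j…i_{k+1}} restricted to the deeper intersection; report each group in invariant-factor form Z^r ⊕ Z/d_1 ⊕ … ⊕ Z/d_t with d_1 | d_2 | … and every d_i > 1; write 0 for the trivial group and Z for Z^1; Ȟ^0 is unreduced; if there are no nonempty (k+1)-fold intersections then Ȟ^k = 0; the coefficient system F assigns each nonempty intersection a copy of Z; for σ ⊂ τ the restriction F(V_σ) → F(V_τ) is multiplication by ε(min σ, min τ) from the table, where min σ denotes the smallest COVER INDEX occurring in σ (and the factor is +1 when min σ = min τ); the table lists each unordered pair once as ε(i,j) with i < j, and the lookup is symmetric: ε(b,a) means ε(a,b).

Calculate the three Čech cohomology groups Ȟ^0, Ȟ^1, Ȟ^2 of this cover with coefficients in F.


Ȟ^0 ≅ 0,  Ȟ^1 ≅ Z/2,  Ȟ^2 ≅ 0

nerve simplices:
  V12={q1} V13={q5} V23={q2}
C dims 3,3; δ0: rk 3, SNF 1^2·2
degree 0: 3−3−0 = 0 → Ȟ^0 ≅ 0
degree 1: 3−0−3 = 0 plus torsion [2] → Ȟ^1 ≅ Z/2
degree 2: 0−0−0 = 0 → Ȟ^2 ≅ 0


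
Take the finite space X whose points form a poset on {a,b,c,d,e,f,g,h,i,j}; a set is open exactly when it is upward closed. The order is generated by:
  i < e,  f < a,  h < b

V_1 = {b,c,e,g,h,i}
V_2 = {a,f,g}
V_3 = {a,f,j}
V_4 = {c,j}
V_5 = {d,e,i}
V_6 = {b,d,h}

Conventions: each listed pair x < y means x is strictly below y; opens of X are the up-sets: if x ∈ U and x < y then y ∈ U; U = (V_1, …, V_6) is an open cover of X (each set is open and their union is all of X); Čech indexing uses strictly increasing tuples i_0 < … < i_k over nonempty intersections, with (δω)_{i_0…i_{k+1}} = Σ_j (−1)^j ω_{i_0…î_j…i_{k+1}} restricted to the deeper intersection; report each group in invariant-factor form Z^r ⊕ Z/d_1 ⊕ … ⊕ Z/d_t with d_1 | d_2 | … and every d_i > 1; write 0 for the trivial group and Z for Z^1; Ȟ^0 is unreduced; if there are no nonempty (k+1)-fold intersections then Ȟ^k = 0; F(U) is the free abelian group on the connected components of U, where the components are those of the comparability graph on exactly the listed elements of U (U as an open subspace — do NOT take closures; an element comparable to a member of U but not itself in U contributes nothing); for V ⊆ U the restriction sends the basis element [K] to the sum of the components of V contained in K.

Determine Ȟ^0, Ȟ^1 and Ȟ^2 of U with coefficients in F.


nerve of the cover:
  V12={g} V14={c} V15={e,i} V16={b,h} V23={a,f} V34={j} V56={d}
components per intersection:
  V1: {b,h} {c} {e,i} {g}
  V2: {a,f} {g}
  V3: {a,f} {j}
  V4: {c} {j}
  V5: {d} {e,i}
  V6: {b,h} {d}
  V12: {g}
  V14: {c}
  V15: {e,i}
  V16: {b,h}
  V23: {a,f}
  V34: {j}
  V56: {d}
C dims 14,7; δ0: rk 7, SNF 1^7
Ȟ^0 = (14 − 7) − 0 = 7, so Ȟ^0 ≅ Z^7
Ȟ^1 = (7 − 0) − 7 = 0, so Ȟ^1 ≅ 0
Ȟ^2 = (0 − 0) − 0 = 0, so Ȟ^2 ≅ 0

Ȟ^0 = Z^7, Ȟ^1 = 0, Ȟ^2 = 0


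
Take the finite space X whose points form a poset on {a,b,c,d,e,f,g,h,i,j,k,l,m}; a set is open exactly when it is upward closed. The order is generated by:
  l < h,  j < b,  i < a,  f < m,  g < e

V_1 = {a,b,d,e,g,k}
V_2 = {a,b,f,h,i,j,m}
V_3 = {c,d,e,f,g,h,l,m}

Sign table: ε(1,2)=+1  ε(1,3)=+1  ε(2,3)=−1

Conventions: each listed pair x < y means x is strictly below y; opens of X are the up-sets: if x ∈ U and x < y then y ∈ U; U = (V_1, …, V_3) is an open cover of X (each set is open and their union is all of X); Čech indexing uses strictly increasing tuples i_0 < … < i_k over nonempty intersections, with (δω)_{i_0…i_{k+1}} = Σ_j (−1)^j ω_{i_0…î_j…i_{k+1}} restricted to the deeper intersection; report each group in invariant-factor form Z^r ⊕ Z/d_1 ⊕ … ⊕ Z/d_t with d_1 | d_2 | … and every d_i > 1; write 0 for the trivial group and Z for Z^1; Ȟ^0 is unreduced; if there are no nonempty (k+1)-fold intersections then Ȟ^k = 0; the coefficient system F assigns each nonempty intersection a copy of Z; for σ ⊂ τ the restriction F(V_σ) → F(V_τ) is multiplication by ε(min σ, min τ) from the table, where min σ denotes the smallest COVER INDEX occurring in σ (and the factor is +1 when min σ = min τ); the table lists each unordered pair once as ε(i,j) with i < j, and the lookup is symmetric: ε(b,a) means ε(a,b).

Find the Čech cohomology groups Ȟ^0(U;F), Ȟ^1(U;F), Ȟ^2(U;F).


nerve of the cover:
  V12={a,b} V13={d,e,g} V23={f,h,m}
C dims 3,3; δ0: rk 3, SNF 1^2·2
Ȟ^0 = (3 − 3) − 0 = 0, so Ȟ^0 ≅ 0
Ȟ^1 = (3 − 0) − 3 = 0 plus torsion [2], so Ȟ^1 ≅ Z/2
Ȟ^2 = (0 − 0) − 0 = 0, so Ȟ^2 ≅ 0

Ȟ^0(U;F) ≅ 0, Ȟ^1(U;F) ≅ Z/2 and Ȟ^2(U;F) ≅ 0


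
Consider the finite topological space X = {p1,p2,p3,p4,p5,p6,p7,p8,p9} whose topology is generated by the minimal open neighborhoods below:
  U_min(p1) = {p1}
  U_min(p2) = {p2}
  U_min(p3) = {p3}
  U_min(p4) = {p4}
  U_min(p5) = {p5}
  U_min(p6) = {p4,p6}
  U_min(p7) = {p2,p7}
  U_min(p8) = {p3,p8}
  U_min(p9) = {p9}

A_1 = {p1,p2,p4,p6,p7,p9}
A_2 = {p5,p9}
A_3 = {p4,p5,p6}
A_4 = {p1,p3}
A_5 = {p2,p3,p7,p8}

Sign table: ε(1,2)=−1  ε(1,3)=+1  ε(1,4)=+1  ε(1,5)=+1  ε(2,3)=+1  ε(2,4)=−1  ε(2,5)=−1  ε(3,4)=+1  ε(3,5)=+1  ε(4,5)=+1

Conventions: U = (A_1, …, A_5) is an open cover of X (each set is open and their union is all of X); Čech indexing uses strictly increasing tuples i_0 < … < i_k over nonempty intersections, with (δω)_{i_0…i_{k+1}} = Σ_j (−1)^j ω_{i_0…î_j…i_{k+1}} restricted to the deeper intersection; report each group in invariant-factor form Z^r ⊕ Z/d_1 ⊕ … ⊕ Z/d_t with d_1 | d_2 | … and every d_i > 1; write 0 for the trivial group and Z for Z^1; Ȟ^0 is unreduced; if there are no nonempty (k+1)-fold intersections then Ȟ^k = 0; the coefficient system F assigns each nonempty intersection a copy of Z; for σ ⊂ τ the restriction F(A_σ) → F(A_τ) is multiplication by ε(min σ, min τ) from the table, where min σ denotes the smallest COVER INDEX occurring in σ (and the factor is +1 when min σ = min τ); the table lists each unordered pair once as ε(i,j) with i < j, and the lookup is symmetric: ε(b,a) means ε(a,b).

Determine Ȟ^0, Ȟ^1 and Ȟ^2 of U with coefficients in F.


Ȟ^0 = 0; Ȟ^1 = Z ⊕ Z/2; Ȟ^2 = 0

intersection data:
  A12={p9} A13={p4,p6} A14={p1} A15={p2,p7} A23={p5} A45={p3}
C dims 5,6; δ0: rk 5, SNF 1^4·2
Ȟ^0 = (5 − 5) − 0 = 0, so Ȟ^0 ≅ 0
Ȟ^1 = (6 − 0) − 5 = 1 plus torsion [2], so Ȟ^1 ≅ Z ⊕ Z/2
Ȟ^2 = (0 − 0) − 0 = 0, so Ȟ^2 ≅ 0


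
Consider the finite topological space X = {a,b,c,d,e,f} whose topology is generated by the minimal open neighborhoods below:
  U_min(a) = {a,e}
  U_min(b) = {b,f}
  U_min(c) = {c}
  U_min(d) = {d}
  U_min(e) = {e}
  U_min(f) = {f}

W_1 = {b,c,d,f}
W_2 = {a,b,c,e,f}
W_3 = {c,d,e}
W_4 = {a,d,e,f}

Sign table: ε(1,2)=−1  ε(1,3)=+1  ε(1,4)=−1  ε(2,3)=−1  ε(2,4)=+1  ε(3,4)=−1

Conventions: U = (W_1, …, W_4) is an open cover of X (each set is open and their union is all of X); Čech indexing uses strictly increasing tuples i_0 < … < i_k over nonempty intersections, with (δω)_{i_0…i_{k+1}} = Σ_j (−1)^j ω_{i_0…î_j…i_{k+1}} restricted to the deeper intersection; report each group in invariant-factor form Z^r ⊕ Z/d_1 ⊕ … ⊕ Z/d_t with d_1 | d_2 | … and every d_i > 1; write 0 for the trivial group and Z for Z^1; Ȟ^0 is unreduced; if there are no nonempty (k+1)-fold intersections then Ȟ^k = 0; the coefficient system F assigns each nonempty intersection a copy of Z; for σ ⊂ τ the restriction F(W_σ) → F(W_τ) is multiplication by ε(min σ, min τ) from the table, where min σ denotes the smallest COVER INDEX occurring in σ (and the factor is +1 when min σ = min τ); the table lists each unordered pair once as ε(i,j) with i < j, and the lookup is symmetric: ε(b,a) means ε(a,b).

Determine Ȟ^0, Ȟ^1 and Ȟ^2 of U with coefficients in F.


Ȟ^0(U;F) ≅ Z, Ȟ^1(U;F) ≅ 0, Ȟ^2(U;F) ≅ Z

nonempty overlaps:
  W12={b,c,f} W13={c,d} W14={d,f} W23={c,e} W24={a,e,f} W34={d,e}
  W123={c} W124={f} W134={d} W234={e}
C dims 4,6,4; δ0: rk 3, SNF 1^3; δ1: rk 3, SNF 1^3
degree 0: 4−3−0 = 1 → Ȟ^0 ≅ Z
degree 1: 6−3−3 = 0 → Ȟ^1 ≅ 0
degree 2: 4−0−3 = 1 → Ȟ^2 ≅ Z


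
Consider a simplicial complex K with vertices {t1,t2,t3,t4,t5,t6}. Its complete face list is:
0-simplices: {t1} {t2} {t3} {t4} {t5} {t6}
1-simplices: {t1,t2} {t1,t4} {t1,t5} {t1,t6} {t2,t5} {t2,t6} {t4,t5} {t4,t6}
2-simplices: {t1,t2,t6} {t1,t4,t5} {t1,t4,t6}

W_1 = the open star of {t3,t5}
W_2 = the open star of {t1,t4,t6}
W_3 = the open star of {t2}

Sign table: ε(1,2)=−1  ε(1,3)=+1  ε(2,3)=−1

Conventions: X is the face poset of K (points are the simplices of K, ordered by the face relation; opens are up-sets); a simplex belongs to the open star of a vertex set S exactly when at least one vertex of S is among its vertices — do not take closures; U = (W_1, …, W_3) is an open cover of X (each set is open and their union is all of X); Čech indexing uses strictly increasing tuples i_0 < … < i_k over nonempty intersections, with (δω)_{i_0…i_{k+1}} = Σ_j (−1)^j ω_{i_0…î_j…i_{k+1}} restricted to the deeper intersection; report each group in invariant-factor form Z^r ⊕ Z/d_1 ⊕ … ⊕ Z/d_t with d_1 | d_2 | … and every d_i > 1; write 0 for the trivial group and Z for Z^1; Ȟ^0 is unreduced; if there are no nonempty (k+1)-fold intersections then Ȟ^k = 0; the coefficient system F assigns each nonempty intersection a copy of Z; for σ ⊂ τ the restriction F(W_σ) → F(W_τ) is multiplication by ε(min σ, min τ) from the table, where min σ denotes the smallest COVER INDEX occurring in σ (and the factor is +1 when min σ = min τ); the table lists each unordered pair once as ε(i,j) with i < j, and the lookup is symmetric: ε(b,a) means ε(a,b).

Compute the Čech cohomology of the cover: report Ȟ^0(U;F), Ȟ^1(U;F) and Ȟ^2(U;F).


Ȟ^0(U;F) ≅ Z; Ȟ^1(U;F) ≅ Z; Ȟ^2(U;F) ≅ 0

nerve of the cover:
  W1={{t3},{t5},{t1,t5},{t2,t5},{t4,t5},{t1,t4,t5}} W2={{t1},{t4},{t6},{t1,t2},{t1,t4},{t1,t5},{t1,t6},{t2,t6},{t4,t5},{t4,t6},{t1,t2,t6},{t1,t4,t5},{t1,t4,t6}} W3={{t2},{t1,t2},{t2,t5},{t2,t6},{t1,t2,t6}}
  W12={{t1,t5},{t4,t5},{t1,t4,t5}} W13={{t2,t5}} W23={{t1,t2},{t2,t6},{t1,t2,t6}}
C dims 3,3; δ0: rk 2, SNF 1^2
Ȟ^0 = (3 − 2) − 0 = 1, so Ȟ^0 ≅ Z
Ȟ^1 = (3 − 0) − 2 = 1, so Ȟ^1 ≅ Z
Ȟ^2 = (0 − 0) − 0 = 0, so Ȟ^2 ≅ 0


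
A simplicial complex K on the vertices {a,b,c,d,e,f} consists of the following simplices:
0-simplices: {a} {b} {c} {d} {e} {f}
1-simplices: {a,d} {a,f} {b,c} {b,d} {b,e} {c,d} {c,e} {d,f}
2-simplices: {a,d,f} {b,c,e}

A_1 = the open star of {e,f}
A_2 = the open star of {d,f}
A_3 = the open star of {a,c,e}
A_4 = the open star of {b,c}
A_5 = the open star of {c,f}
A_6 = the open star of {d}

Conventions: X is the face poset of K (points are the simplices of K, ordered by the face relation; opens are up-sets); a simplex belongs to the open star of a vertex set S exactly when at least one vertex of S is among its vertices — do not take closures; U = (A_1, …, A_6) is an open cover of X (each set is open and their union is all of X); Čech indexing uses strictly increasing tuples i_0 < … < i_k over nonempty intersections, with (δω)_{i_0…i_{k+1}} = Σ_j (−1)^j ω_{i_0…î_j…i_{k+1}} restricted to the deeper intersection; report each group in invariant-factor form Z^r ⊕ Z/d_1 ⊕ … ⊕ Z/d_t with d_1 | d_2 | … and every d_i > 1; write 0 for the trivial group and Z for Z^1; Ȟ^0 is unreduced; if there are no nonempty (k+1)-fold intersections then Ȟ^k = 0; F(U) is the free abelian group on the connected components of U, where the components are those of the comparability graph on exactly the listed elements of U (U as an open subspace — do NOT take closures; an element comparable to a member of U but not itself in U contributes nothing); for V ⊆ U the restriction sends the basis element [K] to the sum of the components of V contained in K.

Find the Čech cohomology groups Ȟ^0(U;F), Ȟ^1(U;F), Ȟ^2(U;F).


Ȟ^0 = Z; Ȟ^1 = Z; Ȟ^2 = 0

nonempty overlaps:
  A1={{e},{f},{a,f},{b,e},{c,e},{d,f},{a,d,f},{b,c,e}} A2={{d},{f},{a,d},{a,f},{b,d},{c,d},{d,f},{a,d,f}} A3={{a},{c},{e},{a,d},{a,f},{b,c},{b,e},{c,d},{c,e},{a,d,f},{b,c,e}} A4={{b},{c},{b,c},{b,d},{b,e},{c,d},{c,e},{b,c,e}} A5={{c},{f},{a,f},{b,c},{c,d},{c,e},{d,f},{a,d,f},{b,c,e}} A6={{d},{a,d},{b,d},{c,d},{d,f},{a,d,f}}
  A12={{f},{a,f},{d,f},{a,d,f}} A13={{e},{a,f},{b,e},{c,e},{a,d,f},{b,c,e}} A14={{b,e},{c,e},{b,c,e}} A15={{f},{a,f},{c,e},{d,f},{a,d,f},{b,c,e}} A16={{d,f},{a,d,f}} A23={{a,d},{a,f},{c,d},{a,d,f}} A24={{b,d},{c,d}} A25={{f},{a,f},{c,d},{d,f},{a,d,f}} A26={{d},{a,d},{b,d},{c,d},{d,f},{a,d,f}} A34={{c},{b,c},{b,e},{c,d},{c,e},{b,c,e}} A35={{c},{a,f},{b,c},{c,d},{c,e},{a,d,f},{b,c,e}} A36={{a,d},{c,d},{a,d,f}} A45={{c},{b,c},{c,d},{c,e},{b,c,e}} A46={{b,d},{c,d}} A56={{c,d},{d,f},{a,d,f}}
  A123={{a,f},{a,d,f}} A125={{f},{a,f},{d,f},{a,d,f}} A126={{d,f},{a,d,f}} A134={{b,e},{c,e},{b,c,e}} A135={{a,f},{c,e},{a,d,f},{b,c,e}} A136={{a,d,f}} A145={{c,e},{b,c,e}} A156={{d,f},{a,d,f}} A234={{c,d}} A235={{a,f},{c,d},{a,d,f}} A236={{a,d},{c,d},{a,d,f}} A245={{c,d}} A246={{b,d},{c,d}} A256={{c,d},{d,f},{a,d,f}} A345={{c},{b,c},{c,d},{c,e},{b,c,e}} A346={{c,d}} A356={{c,d},{a,d,f}} A456={{c,d}}
  A1235={{a,f},{a,d,f}} A1236={{a,d,f}} A1256={{d,f},{a,d,f}} A1345={{c,e},{b,c,e}} A1356={{a,d,f}} A2345={{c,d}} A2346={{c,d}} A2356={{c,d},{a,d,f}} A2456={{c,d}} A3456={{c,d}}
  A12356={{a,d,f}} A23456={{c,d}}
components per intersection:
  A1: {{e},{b,e},{c,e},{b,c,e}} {{f},{a,f},{d,f},{a,d,f}}
  A2: {{d},{f},{a,d},{a,f},{b,d},{c,d},{d,f},{a,d,f}}
  A3: {{a},{a,d},{a,f},{a,d,f}} {{c},{e},{b,c},{b,e},{c,d},{c,e},{b,c,e}}
  A4: {{b},{c},{b,c},{b,d},{b,e},{c,d},{c,e},{b,c,e}}
  A5: {{c},{b,c},{c,d},{c,e},{b,c,e}} {{f},{a,f},{d,f},{a,d,f}}
  A6: {{d},{a,d},{b,d},{c,d},{d,f},{a,d,f}}
  A12: {{f},{a,f},{d,f},{a,d,f}}
  A13: {{e},{b,e},{c,e},{b,c,e}} {{a,f},{a,d,f}}
  A14: {{b,e},{c,e},{b,c,e}}
  A15: {{f},{a,f},{d,f},{a,d,f}} {{c,e},{b,c,e}}
  A16: {{d,f},{a,d,f}}
  A23: {{a,d},{a,f},{a,d,f}} {{c,d}}
  A24: {{b,d}} {{c,d}}
  A25: {{f},{a,f},{d,f},{a,d,f}} {{c,d}}
  A26: {{d},{a,d},{b,d},{c,d},{d,f},{a,d,f}}
  A34: {{c},{b,c},{b,e},{c,d},{c,e},{b,c,e}}
  A35: {{c},{b,c},{c,d},{c,e},{b,c,e}} {{a,f},{a,d,f}}
  A36: {{a,d},{a,d,f}} {{c,d}}
  A45: {{c},{b,c},{c,d},{c,e},{b,c,e}}
  A46: {{b,d}} {{c,d}}
  A56: {{c,d}} {{d,f},{a,d,f}}
  A123: {{a,f},{a,d,f}}
  A125: {{f},{a,f},{d,f},{a,d,f}}
  A126: {{d,f},{a,d,f}}
  A134: {{b,e},{c,e},{b,c,e}}
  A135: {{a,f},{a,d,f}} {{c,e},{b,c,e}}
  A136: {{a,d,f}}
  A145: {{c,e},{b,c,e}}
  A156: {{d,f},{a,d,f}}
  A234: {{c,d}}
  A235: {{a,f},{a,d,f}} {{c,d}}
  A236: {{a,d},{a,d,f}} {{c,d}}
  A245: {{c,d}}
  A246: {{b,d}} {{c,d}}
  A256: {{c,d}} {{d,f},{a,d,f}}
  A345: {{c},{b,c},{c,d},{c,e},{b,c,e}}
  A346: {{c,d}}
  A356: {{c,d}} {{a,d,f}}
  A456: {{c,d}}
  A1235: {{a,f},{a,d,f}}
  A1236: {{a,d,f}}
  A1256: {{d,f},{a,d,f}}
  A1345: {{c,e},{b,c,e}}
  A1356: {{a,d,f}}
  A2345: {{c,d}}
  A2346: {{c,d}}
  A2356: {{c,d}} {{a,d,f}}
  A2456: {{c,d}}
  A3456: {{c,d}}
  A12356: {{a,d,f}}
  A23456: {{c,d}}
C dims 9,24,24,11; δ0: rk 8, SNF 1^8; δ1: rk 15, SNF 1^15; δ2: rk 9, SNF 1^9
degree 0: 9−8−0 = 1 → Ȟ^0 ≅ Z
degree 1: 24−15−8 = 1 → Ȟ^1 ≅ Z
degree 2: 24−9−15 = 0 → Ȟ^2 ≅ 0


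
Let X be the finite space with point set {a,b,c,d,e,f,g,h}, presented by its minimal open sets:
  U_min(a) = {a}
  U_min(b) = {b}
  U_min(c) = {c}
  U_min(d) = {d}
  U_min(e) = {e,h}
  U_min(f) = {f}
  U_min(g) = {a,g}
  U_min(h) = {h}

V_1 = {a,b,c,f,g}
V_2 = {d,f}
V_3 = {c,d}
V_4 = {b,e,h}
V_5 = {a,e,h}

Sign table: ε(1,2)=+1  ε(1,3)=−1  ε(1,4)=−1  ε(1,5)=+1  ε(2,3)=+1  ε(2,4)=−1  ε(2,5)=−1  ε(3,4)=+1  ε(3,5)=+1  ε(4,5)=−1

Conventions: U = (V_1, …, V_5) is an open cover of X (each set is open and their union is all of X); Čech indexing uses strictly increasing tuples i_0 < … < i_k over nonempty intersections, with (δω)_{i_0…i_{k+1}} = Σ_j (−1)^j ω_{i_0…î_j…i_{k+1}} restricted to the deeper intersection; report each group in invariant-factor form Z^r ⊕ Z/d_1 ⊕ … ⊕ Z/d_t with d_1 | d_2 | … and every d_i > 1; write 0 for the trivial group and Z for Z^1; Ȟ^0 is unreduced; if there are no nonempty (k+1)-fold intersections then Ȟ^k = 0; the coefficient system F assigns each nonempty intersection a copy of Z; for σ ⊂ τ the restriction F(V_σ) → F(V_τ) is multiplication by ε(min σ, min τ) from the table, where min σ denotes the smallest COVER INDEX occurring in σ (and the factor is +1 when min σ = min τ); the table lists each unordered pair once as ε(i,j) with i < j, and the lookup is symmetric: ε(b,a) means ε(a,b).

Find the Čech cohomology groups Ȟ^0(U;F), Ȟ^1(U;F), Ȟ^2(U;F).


intersection data:
  V12={f} V13={c} V14={b} V15={a} V23={d} V45={e,h}
C dims 5,6; δ0: rk 5, SNF 1^4·2
Ȟ^0 = (5 − 5) − 0 = 0, so Ȟ^0 ≅ 0
Ȟ^1 = (6 − 0) − 5 = 1 plus torsion [2], so Ȟ^1 ≅ Z ⊕ Z/2
Ȟ^2 = (0 − 0) − 0 = 0, so Ȟ^2 ≅ 0

Ȟ^0 ≅ 0, Ȟ^1 ≅ Z ⊕ Z/2 and Ȟ^2 ≅ 0


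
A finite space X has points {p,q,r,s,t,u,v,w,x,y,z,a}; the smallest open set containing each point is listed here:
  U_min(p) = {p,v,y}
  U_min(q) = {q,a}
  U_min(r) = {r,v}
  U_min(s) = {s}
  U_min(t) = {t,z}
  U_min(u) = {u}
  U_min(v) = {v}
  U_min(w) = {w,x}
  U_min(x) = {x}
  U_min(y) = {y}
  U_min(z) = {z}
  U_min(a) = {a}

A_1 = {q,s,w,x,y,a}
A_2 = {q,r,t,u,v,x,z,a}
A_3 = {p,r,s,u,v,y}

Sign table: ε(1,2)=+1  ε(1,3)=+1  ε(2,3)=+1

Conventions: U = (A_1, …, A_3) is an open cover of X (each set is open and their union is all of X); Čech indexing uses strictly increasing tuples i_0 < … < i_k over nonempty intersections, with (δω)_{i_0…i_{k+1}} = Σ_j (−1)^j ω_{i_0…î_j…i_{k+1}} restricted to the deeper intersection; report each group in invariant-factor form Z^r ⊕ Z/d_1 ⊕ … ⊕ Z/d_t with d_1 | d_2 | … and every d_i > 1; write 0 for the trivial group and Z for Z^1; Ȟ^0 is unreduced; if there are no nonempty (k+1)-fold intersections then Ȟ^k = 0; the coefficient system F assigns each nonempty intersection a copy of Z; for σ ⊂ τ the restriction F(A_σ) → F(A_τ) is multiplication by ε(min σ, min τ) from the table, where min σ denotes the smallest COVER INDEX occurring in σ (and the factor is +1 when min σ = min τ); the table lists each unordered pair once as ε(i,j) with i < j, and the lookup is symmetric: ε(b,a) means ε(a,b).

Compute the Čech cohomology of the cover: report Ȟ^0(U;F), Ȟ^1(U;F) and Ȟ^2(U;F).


Ȟ^0(U;F) ≅ Z; Ȟ^1(U;F) ≅ Z; Ȟ^2(U;F) ≅ 0

nonempty intersections:
  A12={q,x,a} A13={s,y} A23={r,u,v}
C dims 3,3; δ0: rk 2, SNF 1^2
Ȟ^0: (3−2)−0=1 ⇒ Z
Ȟ^1: (3−0)−2=1 ⇒ Z
Ȟ^2: (0−0)−0=0 ⇒ 0


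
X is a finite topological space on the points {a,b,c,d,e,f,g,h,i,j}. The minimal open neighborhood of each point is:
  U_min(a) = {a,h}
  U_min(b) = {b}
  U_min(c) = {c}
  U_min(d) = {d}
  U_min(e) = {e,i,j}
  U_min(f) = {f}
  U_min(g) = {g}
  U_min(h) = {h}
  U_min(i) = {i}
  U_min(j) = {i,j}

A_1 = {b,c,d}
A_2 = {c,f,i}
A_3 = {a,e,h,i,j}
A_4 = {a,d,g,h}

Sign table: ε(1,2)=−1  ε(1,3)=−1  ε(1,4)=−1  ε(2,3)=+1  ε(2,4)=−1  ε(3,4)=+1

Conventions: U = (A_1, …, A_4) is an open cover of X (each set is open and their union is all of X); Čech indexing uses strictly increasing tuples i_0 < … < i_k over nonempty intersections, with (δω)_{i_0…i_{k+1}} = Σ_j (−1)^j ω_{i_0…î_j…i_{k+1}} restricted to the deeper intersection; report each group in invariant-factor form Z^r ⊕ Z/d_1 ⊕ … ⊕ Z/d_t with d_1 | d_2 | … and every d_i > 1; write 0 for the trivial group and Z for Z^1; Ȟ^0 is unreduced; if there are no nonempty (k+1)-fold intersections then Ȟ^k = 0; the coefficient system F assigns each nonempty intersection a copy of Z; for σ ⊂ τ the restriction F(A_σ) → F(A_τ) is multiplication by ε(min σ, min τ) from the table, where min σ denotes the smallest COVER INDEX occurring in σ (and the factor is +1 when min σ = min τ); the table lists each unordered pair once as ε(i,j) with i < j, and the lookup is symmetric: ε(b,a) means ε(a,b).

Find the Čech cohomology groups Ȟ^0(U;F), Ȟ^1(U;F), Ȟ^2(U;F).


Ȟ^0 = Z; Ȟ^1 = Z; Ȟ^2 = 0

cover nerve:
  A12={c} A14={d} A23={i} A34={a,h}
C dims 4,4; δ0: rk 3, SNF 1^3
Ȟ^0: (4−3)−0=1 ⇒ Z
Ȟ^1: (4−0)−3=1 ⇒ Z
Ȟ^2: (0−0)−0=0 ⇒ 0


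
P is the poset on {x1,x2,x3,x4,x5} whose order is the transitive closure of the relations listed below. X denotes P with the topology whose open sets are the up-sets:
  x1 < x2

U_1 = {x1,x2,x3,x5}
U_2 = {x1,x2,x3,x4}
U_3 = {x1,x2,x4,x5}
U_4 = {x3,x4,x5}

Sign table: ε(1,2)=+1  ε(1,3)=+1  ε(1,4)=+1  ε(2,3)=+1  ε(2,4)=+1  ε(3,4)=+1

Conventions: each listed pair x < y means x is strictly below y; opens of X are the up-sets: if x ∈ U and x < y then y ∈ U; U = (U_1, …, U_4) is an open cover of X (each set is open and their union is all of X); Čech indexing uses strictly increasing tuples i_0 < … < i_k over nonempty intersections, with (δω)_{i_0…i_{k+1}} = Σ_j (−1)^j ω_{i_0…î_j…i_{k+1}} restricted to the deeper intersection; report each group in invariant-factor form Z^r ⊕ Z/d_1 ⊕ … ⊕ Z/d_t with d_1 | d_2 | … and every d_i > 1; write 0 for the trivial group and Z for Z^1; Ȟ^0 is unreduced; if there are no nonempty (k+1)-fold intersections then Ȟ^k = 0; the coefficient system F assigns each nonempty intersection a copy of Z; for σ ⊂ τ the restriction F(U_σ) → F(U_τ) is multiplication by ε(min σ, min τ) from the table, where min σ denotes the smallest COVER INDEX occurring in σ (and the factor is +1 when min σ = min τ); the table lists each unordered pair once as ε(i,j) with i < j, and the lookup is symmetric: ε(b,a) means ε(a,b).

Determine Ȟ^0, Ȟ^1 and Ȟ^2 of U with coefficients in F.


Ȟ^0 = Z,  Ȟ^1 = 0,  Ȟ^2 = Z

intersection data:
  U12={x1,x2,x3} U13={x1,x2,x5} U14={x3,x5} U23={x1,x2,x4} U24={x3,x4} U34={x4,x5}
  U123={x1,x2} U124={x3} U134={x5} U234={x4}
C dims 4,6,4; δ0: rk 3, SNF 1^3; δ1: rk 3, SNF 1^3
Ȟ^0 = (4 − 3) − 0 = 1, so Ȟ^0 ≅ Z
Ȟ^1 = (6 − 3) − 3 = 0, so Ȟ^1 ≅ 0
Ȟ^2 = (4 − 0) − 3 = 1, so Ȟ^2 ≅ Z
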